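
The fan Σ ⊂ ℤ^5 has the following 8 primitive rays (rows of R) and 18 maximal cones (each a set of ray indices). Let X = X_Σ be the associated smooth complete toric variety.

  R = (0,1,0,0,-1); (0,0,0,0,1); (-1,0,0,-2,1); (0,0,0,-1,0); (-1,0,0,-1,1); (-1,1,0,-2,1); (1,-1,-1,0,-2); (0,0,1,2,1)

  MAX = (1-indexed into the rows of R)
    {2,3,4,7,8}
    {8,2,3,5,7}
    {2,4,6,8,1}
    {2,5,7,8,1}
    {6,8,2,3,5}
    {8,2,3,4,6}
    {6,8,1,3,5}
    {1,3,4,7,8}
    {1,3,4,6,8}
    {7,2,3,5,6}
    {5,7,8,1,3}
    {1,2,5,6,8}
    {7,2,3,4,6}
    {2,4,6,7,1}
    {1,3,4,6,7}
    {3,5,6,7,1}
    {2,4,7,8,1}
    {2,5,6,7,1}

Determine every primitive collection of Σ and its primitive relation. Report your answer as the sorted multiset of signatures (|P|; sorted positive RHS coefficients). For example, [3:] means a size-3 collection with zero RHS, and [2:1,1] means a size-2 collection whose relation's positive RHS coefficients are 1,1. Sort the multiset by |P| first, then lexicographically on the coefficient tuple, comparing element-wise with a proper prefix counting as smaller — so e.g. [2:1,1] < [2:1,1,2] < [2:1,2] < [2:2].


3 minimal non-faces of Δ(Σ) (on 8 rays):

  • {4,5}:  v_{4} + v_{5} = v_{3}  →  sig = [2:1]
  • {6,7,8}:  v_{6} + v_{7} + v_{8} = 0  →  sig = [3:]
  • {1,2,3}:  v_{1} + v_{2} + v_{3} = v_{6}  →  sig = [3:1]

so the primitive-relation signature multiset is
    [2:1]
    [3:]
    [3:1]


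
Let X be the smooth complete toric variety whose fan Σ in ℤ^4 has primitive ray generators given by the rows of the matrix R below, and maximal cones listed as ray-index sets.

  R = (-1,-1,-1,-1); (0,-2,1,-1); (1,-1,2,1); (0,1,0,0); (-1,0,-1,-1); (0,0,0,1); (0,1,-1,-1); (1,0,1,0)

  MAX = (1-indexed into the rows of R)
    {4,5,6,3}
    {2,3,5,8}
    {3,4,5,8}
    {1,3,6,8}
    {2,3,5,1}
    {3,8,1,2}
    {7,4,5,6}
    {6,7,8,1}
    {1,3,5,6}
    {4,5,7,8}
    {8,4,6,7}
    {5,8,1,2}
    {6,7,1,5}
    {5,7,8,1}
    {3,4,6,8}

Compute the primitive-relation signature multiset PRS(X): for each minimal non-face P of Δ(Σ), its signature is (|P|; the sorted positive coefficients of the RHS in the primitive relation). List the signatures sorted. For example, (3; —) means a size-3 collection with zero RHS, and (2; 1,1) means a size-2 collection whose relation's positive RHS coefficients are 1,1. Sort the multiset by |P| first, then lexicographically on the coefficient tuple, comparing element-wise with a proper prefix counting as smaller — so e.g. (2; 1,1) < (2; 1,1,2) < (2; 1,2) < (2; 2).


7 collections generate NE(X_Σ); each relation:

  P = {1,4}:  v_{1} + v_{4} = v_{5}  ⇒ sig = (2; 1)
  P = {3,7}:  v_{3} + v_{7} = v_{8}  ⇒ sig = (2; 1)
  P = {2,6}:  v_{2} + v_{6} = v_{1} + v_{3}  ⇒ sig = (2; 1,1)
  P = {2,4}:  v_{2} + v_{4} = v_{3} + 2·v_{5} + v_{8}  ⇒ sig = (2; 1,1,2)
  P = {2,7}:  v_{2} + v_{7} = v_{1} + v_{5} + 2·v_{8}  ⇒ sig = (2; 1,1,2)
  P = {5,6,8}:  v_{5} + v_{6} + v_{8} = 0  ⇒ sig = (3; —)
  P = {1,3,5,8}:  v_{1} + v_{3} + v_{5} + v_{8} = v_{2}  ⇒ sig = (4; 1)

Sorted signature multiset PRS(X):
    |P|=2: 5 collections, coeffs (1), (1), (1,1), (1,1,2), (1,1,2)
    |P|=3: 1 collection, coeffs ()
    |P|=4: 1 collection, coeffs (1)


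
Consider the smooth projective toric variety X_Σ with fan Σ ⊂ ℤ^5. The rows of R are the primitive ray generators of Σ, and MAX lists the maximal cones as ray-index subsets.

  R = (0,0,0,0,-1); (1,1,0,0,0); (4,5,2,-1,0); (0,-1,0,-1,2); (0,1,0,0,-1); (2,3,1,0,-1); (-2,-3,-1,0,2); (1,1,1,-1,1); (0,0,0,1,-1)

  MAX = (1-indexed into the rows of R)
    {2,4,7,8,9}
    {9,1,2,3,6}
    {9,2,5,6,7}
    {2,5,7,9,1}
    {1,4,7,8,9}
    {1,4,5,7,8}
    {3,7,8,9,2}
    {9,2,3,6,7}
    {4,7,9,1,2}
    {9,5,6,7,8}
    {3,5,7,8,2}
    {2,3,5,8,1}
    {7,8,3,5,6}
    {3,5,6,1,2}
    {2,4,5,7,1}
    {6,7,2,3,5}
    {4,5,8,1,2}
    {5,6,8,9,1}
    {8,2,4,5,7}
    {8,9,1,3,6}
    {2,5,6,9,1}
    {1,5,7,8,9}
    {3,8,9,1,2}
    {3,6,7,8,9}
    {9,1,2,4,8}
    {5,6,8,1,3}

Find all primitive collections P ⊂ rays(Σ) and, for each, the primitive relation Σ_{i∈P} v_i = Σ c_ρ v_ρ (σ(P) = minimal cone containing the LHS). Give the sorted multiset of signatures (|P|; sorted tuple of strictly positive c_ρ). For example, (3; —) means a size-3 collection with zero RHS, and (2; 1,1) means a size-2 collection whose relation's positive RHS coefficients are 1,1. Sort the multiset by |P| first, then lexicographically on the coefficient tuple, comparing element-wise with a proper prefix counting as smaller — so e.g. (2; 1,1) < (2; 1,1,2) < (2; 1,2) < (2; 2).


The 9 primitive collections of Σ (r=9, n=5):

  P = {4,6}:  v_{4} + v_{6} = v_{2} + v_{8} ; sig = (2; 1,1)
  P = {3,4}:  v_{3} + v_{4} = 2·v_{2} + 2·v_{8} ; sig = (2; 2,2)
  P = {1,6,7}:  v_{1} + v_{6} + v_{7} = 0 ; sig = (3; —)
  P = {4,5,9}:  v_{4} + v_{5} + v_{9} = 0 ; sig = (3; —)
  P = {2,6,8}:  v_{2} + v_{6} + v_{8} = v_{3} ; sig = (3; 1)
  P = {1,3,7}:  v_{1} + v_{3} + v_{7} = v_{2} + v_{8} ; sig = (3; 1,1)
  P = {3,5,9}:  v_{3} + v_{5} + v_{9} = 2·v_{6} ; sig = (3; 2)
  P = {1,2,7,8}:  v_{1} + v_{2} + v_{7} + v_{8} = v_{4} ; sig = (4; 1)
  P = {2,5,8,9}:  v_{2} + v_{5} + v_{8} + v_{9} = v_{6} ; sig = (4; 1)

Hence PRS(X_Σ) =
    |P|=2: 2 collections, coeffs (1,1), (2,2)
    |P|=3: 5 collections, coeffs (), (), (1), (1,1), (2)
    |P|=4: 2 collections, coeffs (1), (1)


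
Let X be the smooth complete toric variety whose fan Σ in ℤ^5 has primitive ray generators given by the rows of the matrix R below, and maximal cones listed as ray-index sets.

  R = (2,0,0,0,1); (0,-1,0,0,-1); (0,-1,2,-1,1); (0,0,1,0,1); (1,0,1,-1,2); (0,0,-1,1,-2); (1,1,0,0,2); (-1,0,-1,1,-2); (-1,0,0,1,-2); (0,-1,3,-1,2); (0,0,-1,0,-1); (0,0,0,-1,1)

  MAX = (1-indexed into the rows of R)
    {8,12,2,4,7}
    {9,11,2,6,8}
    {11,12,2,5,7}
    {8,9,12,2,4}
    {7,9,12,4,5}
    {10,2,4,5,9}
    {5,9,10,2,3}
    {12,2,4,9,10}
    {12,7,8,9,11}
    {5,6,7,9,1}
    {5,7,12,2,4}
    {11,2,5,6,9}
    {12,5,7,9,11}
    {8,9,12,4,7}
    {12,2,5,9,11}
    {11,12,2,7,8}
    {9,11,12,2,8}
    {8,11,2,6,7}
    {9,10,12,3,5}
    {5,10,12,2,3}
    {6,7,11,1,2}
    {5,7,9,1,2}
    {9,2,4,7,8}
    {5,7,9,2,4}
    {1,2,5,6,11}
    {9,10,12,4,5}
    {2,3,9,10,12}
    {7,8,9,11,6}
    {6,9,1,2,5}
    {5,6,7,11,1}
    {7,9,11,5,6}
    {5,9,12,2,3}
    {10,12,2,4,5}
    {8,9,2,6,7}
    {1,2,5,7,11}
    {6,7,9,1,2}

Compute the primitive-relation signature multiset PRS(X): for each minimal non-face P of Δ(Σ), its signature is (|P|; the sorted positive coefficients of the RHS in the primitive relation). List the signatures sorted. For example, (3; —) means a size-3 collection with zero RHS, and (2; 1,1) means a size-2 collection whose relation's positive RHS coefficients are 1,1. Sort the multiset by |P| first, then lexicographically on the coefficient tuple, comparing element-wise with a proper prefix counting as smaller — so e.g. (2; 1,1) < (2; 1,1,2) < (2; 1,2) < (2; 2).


Primitive collections (24):

  • {4,11}:  v_{4} + v_{11} = 0  so sig = (2; —)
  • {5,8}:  v_{5} + v_{8} = 0  so sig = (2; —)
  • {3,4}:  v_{3} + v_{4} = v_{10}  so sig = (2; 1)
  • {6,12}:  v_{6} + v_{12} = v_{11}  so sig = (2; 1)
  • {10,11}:  v_{10} + v_{11} = v_{3}  so sig = (2; 1)
  • {3,7}:  v_{3} + v_{7} = v_{4} + v_{5}  so sig = (2; 1,1)
  • {1,8}:  v_{1} + v_{8} = v_{2} + v_{6} + v_{7}  so sig = (2; 1,1,1)
  • {3,6}:  v_{3} + v_{6} = v_{2} + v_{5} + v_{9}  so sig = (2; 1,1,1)
  • {4,6}:  v_{4} + v_{6} = v_{2} + v_{7} + v_{9}  so sig = (2; 1,1,1)
  • {1,12}:  v_{1} + v_{12} = v_{2} + v_{5} + v_{7} + v_{11}  so sig = (2; 1,1,1,1)
  • {3,8}:  v_{3} + v_{8} = v_{2} + v_{4} + v_{9} + v_{12}  so sig = (2; 1,1,1,1)
  • {3,11}:  v_{3} + v_{11} = v_{2} + v_{5} + v_{9} + v_{12}  so sig = (2; 1,1,1,1)
  • {6,10}:  v_{6} + v_{10} = v_{2} + v_{4} + v_{5} + v_{9}  so sig = (2; 1,1,1,1)
  • {8,10}:  v_{8} + v_{10} = v_{2} + 2·v_{4} + v_{9} + v_{12}  so sig = (2; 1,1,1,2)
  • {1,10}:  v_{1} + v_{10} = 2·v_{2} + v_{4} + 2·v_{5} + v_{7} + v_{9}  so sig = (2; 1,1,1,2,2)
  • {1,3}:  v_{1} + v_{3} = 2·v_{2} + 2·v_{5} + v_{7} + v_{9}  so sig = (2; 1,1,2,2)
  • {1,4}:  v_{1} + v_{4} = 2·v_{2} + v_{5} + 2·v_{7} + v_{9}  so sig = (2; 1,1,2,2)
  • {7,10}:  v_{7} + v_{10} = 2·v_{4} + v_{5}  so sig = (2; 1,2)
  • {1,9,11}:  v_{1} + v_{9} + v_{11} = v_{5} + 2·v_{6}  so sig = (3; 1,2)
  • {2,7,9,12}:  v_{2} + v_{7} + v_{9} + v_{12} = 0  so sig = (4; —)
  • {2,5,6,7}:  v_{2} + v_{5} + v_{6} + v_{7} = v_{1}  so sig = (4; 1)
  • {2,7,9,11}:  v_{2} + v_{7} + v_{9} + v_{11} = v_{6}  so sig = (4; 1)
  • {2,4,5,9,12}:  v_{2} + v_{4} + v_{5} + v_{9} + v_{12} = v_{3}  so sig = (5; 1)
  • {2,5,9,10,12}:  v_{2} + v_{5} + v_{9} + v_{10} + v_{12} = 2·v_{3}  so sig = (5; 2)

Sorted signature multiset PRS(X):
[(2; —), (2; —), (2; 1), (2; 1), (2; 1), (2; 1,1), (2; 1,1,1), (2; 1,1,1), (2; 1,1,1), (2; 1,1,1,1), (2; 1,1,1,1), (2; 1,1,1,1), (2; 1,1,1,1), (2; 1,1,1,2), (2; 1,1,1,2,2), (2; 1,1,2,2), (2; 1,1,2,2), (2; 1,2), (3; 1,2), (4; —), (4; 1), (4; 1), (5; 1), (5; 2)]


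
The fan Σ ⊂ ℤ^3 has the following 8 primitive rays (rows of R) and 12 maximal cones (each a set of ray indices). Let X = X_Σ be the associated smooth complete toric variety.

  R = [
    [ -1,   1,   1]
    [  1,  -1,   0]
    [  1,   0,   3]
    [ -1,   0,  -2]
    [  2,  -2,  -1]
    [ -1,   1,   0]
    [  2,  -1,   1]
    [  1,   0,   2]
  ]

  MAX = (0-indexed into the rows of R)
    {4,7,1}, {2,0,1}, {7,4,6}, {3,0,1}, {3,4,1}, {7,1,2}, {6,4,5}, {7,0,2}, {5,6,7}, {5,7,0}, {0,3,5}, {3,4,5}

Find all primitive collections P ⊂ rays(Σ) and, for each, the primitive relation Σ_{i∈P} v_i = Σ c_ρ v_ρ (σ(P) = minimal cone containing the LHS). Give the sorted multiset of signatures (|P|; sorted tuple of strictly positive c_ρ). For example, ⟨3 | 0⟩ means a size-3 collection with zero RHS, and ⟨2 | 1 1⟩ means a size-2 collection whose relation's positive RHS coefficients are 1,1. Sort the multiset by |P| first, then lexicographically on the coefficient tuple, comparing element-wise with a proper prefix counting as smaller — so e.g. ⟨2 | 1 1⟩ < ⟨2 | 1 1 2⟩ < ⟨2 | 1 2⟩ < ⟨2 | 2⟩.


Primitive collections (12):

  P = {1,5}:  v_{1} + v_{5} = 0  →  sig = ⟨2 | 0⟩
  P = {3,7}:  v_{3} + v_{7} = 0  →  sig = ⟨2 | 0⟩
  P = {0,4}:  v_{0} + v_{4} = v_{1}  →  sig = ⟨2 | 1⟩
  P = {0,6}:  v_{0} + v_{6} = v_{7}  →  sig = ⟨2 | 1⟩
  P = {1,6}:  v_{1} + v_{6} = v_{4} + v_{7}  →  sig = ⟨2 | 1 1⟩
  P = {2,3}:  v_{2} + v_{3} = v_{0} + v_{1}  →  sig = ⟨2 | 1 1⟩
  P = {2,5}:  v_{2} + v_{5} = v_{0} + v_{7}  →  sig = ⟨2 | 1 1⟩
  P = {3,6}:  v_{3} + v_{6} = v_{4} + v_{5}  →  sig = ⟨2 | 1 1⟩
  P = {2,4}:  v_{2} + v_{4} = 2·v_{1} + v_{7}  →  sig = ⟨2 | 1 2⟩
  P = {2,6}:  v_{2} + v_{6} = v_{1} + 2·v_{7}  →  sig = ⟨2 | 1 2⟩
  P = {0,1,7}:  v_{0} + v_{1} + v_{7} = v_{2}  →  sig = ⟨3 | 1⟩
  P = {4,5,7}:  v_{4} + v_{5} + v_{7} = v_{6}  →  sig = ⟨3 | 1⟩

so the primitive-relation signature multiset is
[⟨2 | 0⟩, ⟨2 | 0⟩, ⟨2 | 1⟩, ⟨2 | 1⟩, ⟨2 | 1 1⟩, ⟨2 | 1 1⟩, ⟨2 | 1 1⟩, ⟨2 | 1 1⟩, ⟨2 | 1 2⟩, ⟨2 | 1 2⟩, ⟨3 | 1⟩, ⟨3 | 1⟩]


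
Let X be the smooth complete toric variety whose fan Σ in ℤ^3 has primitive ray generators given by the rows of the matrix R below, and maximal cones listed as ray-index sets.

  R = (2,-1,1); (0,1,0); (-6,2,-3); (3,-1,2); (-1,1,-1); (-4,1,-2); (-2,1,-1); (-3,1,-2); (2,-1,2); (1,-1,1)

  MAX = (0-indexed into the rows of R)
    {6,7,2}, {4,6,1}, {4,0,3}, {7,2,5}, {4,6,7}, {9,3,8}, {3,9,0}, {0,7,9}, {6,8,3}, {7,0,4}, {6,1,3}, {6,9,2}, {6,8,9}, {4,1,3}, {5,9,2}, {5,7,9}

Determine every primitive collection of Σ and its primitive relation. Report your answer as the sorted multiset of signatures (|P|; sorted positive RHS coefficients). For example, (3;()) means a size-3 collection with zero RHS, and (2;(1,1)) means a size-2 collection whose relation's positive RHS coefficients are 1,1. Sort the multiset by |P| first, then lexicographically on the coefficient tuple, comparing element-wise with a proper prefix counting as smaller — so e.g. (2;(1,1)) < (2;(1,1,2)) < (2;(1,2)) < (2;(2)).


Δ(Σ) — 10 vertices, 25 min non-faces:

  • {0,6}:  v_{0} + v_{6} = 0  so sig = (2;())
  • {3,7}:  v_{3} + v_{7} = 0  so sig = (2;())
  • {4,9}:  v_{4} + v_{9} = 0  so sig = (2;())
  • {0,2}:  v_{0} + v_{2} = v_{5}  so sig = (2;(1))
  • {5,6}:  v_{5} + v_{6} = v_{2}  so sig = (2;(1))
  • {0,1}:  v_{0} + v_{1} = v_{3} + v_{4}  so sig = (2;(1,1))
  • {0,5}:  v_{0} + v_{5} = v_{7} + v_{9}  so sig = (2;(1,1))
  • {0,8}:  v_{0} + v_{8} = v_{3} + v_{9}  so sig = (2;(1,1))
  • {1,7}:  v_{1} + v_{7} = v_{4} + v_{6}  so sig = (2;(1,1))
  • {1,9}:  v_{1} + v_{9} = v_{3} + v_{6}  so sig = (2;(1,1))
  • {3,5}:  v_{3} + v_{5} = v_{6} + v_{9}  so sig = (2;(1,1))
  • {4,5}:  v_{4} + v_{5} = v_{6} + v_{7}  so sig = (2;(1,1))
  • {4,8}:  v_{4} + v_{8} = v_{3} + v_{6}  so sig = (2;(1,1))
  • {7,8}:  v_{7} + v_{8} = v_{6} + v_{9}  so sig = (2;(1,1))
  • {2,3}:  v_{2} + v_{3} = 2·v_{6} + v_{9}  so sig = (2;(1,2))
  • {2,4}:  v_{2} + v_{4} = 2·v_{6} + v_{7}  so sig = (2;(1,2))
  • {1,5}:  v_{1} + v_{5} = 2·v_{6}  so sig = (2;(2))
  • {1,8}:  v_{1} + v_{8} = 2·v_{3} + 2·v_{6}  so sig = (2;(2,2))
  • {5,8}:  v_{5} + v_{8} = 2·v_{6} + 2·v_{9}  so sig = (2;(2,2))
  • {2,8}:  v_{2} + v_{8} = 3·v_{6} + 2·v_{9}  so sig = (2;(2,3))
  • {1,2}:  v_{1} + v_{2} = 3·v_{6}  so sig = (2;(3))
  • {3,4,6}:  v_{3} + v_{4} + v_{6} = v_{1}  so sig = (3;(1))
  • {3,6,9}:  v_{3} + v_{6} + v_{9} = v_{8}  so sig = (3;(1))
  • {6,7,9}:  v_{6} + v_{7} + v_{9} = v_{5}  so sig = (3;(1))
  • {2,7,9}:  v_{2} + v_{7} + v_{9} = 2·v_{5}  so sig = (3;(2))

so the primitive-relation signature multiset is
    |P|=2: 21 collections, coeffs (), (), (), (1), (1), (1,1), (1,1), (1,1), (1,1), (1,1), (1,1), (1,1), (1,1), (1,1), (1,2), (1,2), (2), (2,2), (2,2), (2,3), (3)
    |P|=3: 4 collections, coeffs (1), (1), (1), (2)


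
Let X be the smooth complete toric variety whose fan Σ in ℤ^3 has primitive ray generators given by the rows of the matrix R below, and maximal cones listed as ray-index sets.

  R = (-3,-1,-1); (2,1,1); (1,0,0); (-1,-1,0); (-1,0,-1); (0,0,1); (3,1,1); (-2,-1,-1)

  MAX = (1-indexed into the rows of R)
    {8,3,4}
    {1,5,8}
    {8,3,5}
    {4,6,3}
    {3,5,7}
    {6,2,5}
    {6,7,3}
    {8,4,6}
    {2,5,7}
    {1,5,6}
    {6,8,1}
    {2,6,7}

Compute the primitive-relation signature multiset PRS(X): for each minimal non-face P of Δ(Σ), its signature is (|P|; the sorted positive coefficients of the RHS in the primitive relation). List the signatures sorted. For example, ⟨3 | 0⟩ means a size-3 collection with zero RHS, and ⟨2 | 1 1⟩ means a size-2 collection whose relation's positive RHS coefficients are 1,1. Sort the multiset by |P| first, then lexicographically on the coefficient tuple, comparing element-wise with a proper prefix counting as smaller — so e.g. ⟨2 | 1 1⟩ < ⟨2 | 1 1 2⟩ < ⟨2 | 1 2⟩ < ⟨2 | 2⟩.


14 collections generate NE(X_Σ); each relation:

  P = {1,7}:  v_{1} + v_{7} = 0  so sig = ⟨2 | 0⟩
  P = {2,8}:  v_{2} + v_{8} = 0  so sig = ⟨2 | 0⟩
  P = {1,3}:  v_{1} + v_{3} = v_{8}  so sig = ⟨2 | 1⟩
  P = {2,3}:  v_{2} + v_{3} = v_{7}  so sig = ⟨2 | 1⟩
  P = {4,5}:  v_{4} + v_{5} = v_{8}  so sig = ⟨2 | 1⟩
  P = {7,8}:  v_{7} + v_{8} = v_{3}  so sig = ⟨2 | 1⟩
  P = {1,2}:  v_{1} + v_{2} = v_{5} + v_{6}  so sig = ⟨2 | 1 1⟩
  P = {2,4}:  v_{2} + v_{4} = v_{3} + v_{6}  so sig = ⟨2 | 1 1⟩
  P = {1,4}:  v_{1} + v_{4} = v_{6} + 2·v_{8}  so sig = ⟨2 | 1 2⟩
  P = {4,7}:  v_{4} + v_{7} = 2·v_{3} + v_{6}  so sig = ⟨2 | 1 2⟩
  P = {3,5,6}:  v_{3} + v_{5} + v_{6} = 0  so sig = ⟨3 | 0⟩
  P = {3,6,8}:  v_{3} + v_{6} + v_{8} = v_{4}  so sig = ⟨3 | 1⟩
  P = {5,6,7}:  v_{5} + v_{6} + v_{7} = v_{2}  so sig = ⟨3 | 1⟩
  P = {5,6,8}:  v_{5} + v_{6} + v_{8} = v_{1}  so sig = ⟨3 | 1⟩

Signatures (|P|; sorted positive RHS coefficients), sorted:
[⟨2 | 0⟩, ⟨2 | 0⟩, ⟨2 | 1⟩, ⟨2 | 1⟩, ⟨2 | 1⟩, ⟨2 | 1⟩, ⟨2 | 1 1⟩, ⟨2 | 1 1⟩, ⟨2 | 1 2⟩, ⟨2 | 1 2⟩, ⟨3 | 0⟩, ⟨3 | 1⟩, ⟨3 | 1⟩, ⟨3 | 1⟩]


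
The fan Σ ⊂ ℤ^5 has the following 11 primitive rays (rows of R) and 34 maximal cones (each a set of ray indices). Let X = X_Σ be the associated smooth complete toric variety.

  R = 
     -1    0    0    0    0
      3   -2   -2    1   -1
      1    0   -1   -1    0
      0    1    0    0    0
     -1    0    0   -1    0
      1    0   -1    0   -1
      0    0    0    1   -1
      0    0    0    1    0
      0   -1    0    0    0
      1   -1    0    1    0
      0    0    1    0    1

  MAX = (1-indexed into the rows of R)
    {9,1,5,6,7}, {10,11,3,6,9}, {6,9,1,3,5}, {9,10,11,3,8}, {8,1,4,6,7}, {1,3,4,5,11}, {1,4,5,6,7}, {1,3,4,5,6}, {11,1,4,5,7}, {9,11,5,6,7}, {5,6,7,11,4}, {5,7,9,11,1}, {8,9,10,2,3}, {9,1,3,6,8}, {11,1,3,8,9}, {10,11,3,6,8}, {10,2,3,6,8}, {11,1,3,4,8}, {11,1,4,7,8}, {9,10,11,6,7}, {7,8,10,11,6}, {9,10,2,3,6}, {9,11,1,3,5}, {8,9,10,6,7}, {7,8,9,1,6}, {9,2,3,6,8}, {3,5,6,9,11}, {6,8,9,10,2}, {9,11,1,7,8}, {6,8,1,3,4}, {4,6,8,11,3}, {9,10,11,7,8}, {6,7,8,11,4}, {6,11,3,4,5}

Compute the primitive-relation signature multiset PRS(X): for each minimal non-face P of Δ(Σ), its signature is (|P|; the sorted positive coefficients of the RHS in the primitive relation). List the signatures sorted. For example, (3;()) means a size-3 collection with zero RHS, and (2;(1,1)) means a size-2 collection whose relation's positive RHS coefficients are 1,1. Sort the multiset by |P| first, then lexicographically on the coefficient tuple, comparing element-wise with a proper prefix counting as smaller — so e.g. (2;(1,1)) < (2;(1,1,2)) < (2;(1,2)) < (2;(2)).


14 collections generate NE(X_Σ); each relation:

  • {4,9}:  v_{4} + v_{9} = 0 — sig = (2;())
  • {3,7}:  v_{3} + v_{7} = v_{6} — sig = (2;(1))
  • {5,8}:  v_{5} + v_{8} = v_{1} — sig = (2;(1))
  • {5,10}:  v_{5} + v_{10} = v_{9} — sig = (2;(1))
  • {1,10}:  v_{1} + v_{10} = v_{8} + v_{9} — sig = (2;(1,1))
  • {4,10}:  v_{4} + v_{10} = v_{6} + v_{8} + v_{11} — sig = (2;(1,1,1))
  • {2,4}:  v_{2} + v_{4} = v_{3} + v_{6} + v_{8} + v_{10} — sig = (2;(1,1,1,1))
  • {2,5}:  v_{2} + v_{5} = v_{3} + v_{6} + v_{8} + 2·v_{9} — sig = (2;(1,1,1,2))
  • {2,7}:  v_{2} + v_{7} = 2·v_{6} + v_{8} + v_{9} + v_{10} — sig = (2;(1,1,1,2))
  • {1,2}:  v_{1} + v_{2} = v_{3} + v_{6} + 2·v_{8} + 2·v_{9} — sig = (2;(1,1,2,2))
  • {2,11}:  v_{2} + v_{11} = v_{3} + 2·v_{10} — sig = (2;(1,2))
  • {1,6,11}:  v_{1} + v_{6} + v_{11} = 0 — sig = (3;())
  • {6,8,9,11}:  v_{6} + v_{8} + v_{9} + v_{11} = v_{10} — sig = (4;(1))
  • {3,6,8,9,10}:  v_{3} + v_{6} + v_{8} + v_{9} + v_{10} = v_{2} — sig = (5;(1))

Sorted signature multiset PRS(X):
    |P|=2: 11 collections, coeffs (), (1), (1), (1), (1,1), (1,1,1), (1,1,1,1), (1,1,1,2), (1,1,1,2), (1,1,2,2), (1,2)
    |P|=3: 1 collection, coeffs ()
    |P|=4: 1 collection, coeffs (1)
    |P|=5: 1 collection, coeffs (1)


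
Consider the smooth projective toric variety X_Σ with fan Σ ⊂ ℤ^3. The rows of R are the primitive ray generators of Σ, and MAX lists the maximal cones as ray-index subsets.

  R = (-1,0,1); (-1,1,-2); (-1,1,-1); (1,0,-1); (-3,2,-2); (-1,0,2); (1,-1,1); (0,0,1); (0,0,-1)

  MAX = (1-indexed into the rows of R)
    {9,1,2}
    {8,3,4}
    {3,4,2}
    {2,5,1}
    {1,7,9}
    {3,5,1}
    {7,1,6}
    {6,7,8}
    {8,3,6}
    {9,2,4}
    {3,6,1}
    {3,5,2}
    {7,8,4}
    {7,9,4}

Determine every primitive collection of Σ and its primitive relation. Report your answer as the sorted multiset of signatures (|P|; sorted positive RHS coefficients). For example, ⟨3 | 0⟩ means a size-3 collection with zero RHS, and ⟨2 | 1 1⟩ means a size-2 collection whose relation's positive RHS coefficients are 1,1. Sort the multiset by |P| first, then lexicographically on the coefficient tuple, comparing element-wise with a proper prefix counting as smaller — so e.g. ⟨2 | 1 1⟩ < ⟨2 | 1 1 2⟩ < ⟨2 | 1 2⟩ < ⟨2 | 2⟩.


16 collections generate NE(X_Σ); each relation:

  P = {1,4}:  v_{1} + v_{4} = 0  →  sig = ⟨2 | 0⟩
  P = {3,7}:  v_{3} + v_{7} = 0  →  sig = ⟨2 | 0⟩
  P = {8,9}:  v_{8} + v_{9} = 0  →  sig = ⟨2 | 0⟩
  P = {1,8}:  v_{1} + v_{8} = v_{6}  →  sig = ⟨2 | 1⟩
  P = {2,7}:  v_{2} + v_{7} = v_{9}  →  sig = ⟨2 | 1⟩
  P = {2,8}:  v_{2} + v_{8} = v_{3}  →  sig = ⟨2 | 1⟩
  P = {3,9}:  v_{3} + v_{9} = v_{2}  →  sig = ⟨2 | 1⟩
  P = {4,6}:  v_{4} + v_{6} = v_{8}  →  sig = ⟨2 | 1⟩
  P = {6,9}:  v_{6} + v_{9} = v_{1}  →  sig = ⟨2 | 1⟩
  P = {2,6}:  v_{2} + v_{6} = v_{1} + v_{3}  →  sig = ⟨2 | 1 1⟩
  P = {4,5}:  v_{4} + v_{5} = v_{2} + v_{3}  →  sig = ⟨2 | 1 1⟩
  P = {5,7}:  v_{5} + v_{7} = v_{1} + v_{2}  →  sig = ⟨2 | 1 1⟩
  P = {5,8}:  v_{5} + v_{8} = v_{1} + 2·v_{3}  →  sig = ⟨2 | 1 2⟩
  P = {5,9}:  v_{5} + v_{9} = v_{1} + 2·v_{2}  →  sig = ⟨2 | 1 2⟩
  P = {5,6}:  v_{5} + v_{6} = 2·v_{1} + 2·v_{3}  →  sig = ⟨2 | 2 2⟩
  P = {1,2,3}:  v_{1} + v_{2} + v_{3} = v_{5}  →  sig = ⟨3 | 1⟩

Hence PRS(X_Σ) =
    ⟨2 | 0⟩
    ⟨2 | 0⟩
    ⟨2 | 0⟩
    ⟨2 | 1⟩
    ⟨2 | 1⟩
    ⟨2 | 1⟩
    ⟨2 | 1⟩
    ⟨2 | 1⟩
    ⟨2 | 1⟩
    ⟨2 | 1 1⟩
    ⟨2 | 1 1⟩
    ⟨2 | 1 1⟩
    ⟨2 | 1 2⟩
    ⟨2 | 1 2⟩
    ⟨2 | 2 2⟩
    ⟨3 | 1⟩


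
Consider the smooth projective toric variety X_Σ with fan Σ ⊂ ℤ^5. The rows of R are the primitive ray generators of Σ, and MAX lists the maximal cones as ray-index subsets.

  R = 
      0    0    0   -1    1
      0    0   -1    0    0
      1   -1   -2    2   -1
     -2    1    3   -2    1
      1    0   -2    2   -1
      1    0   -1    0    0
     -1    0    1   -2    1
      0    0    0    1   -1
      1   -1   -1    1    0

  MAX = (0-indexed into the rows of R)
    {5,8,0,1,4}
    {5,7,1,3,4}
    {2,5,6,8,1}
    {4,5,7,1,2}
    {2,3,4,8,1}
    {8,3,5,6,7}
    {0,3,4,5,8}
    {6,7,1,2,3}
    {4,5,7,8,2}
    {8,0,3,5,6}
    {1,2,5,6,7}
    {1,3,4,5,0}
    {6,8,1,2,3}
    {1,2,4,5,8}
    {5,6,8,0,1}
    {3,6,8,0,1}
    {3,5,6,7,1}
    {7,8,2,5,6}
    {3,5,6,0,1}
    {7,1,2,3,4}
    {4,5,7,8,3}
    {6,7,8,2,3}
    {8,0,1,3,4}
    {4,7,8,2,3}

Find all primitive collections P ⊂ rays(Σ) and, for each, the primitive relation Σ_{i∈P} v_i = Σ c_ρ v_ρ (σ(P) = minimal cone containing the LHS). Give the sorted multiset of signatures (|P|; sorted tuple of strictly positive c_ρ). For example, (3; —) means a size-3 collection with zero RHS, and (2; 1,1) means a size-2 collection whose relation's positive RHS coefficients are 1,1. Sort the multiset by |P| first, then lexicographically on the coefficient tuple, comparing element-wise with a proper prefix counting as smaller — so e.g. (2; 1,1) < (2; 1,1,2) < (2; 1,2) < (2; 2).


Minimal non-faces — 6 found among 9 rays, 24 max cones:

  {0,7}:  v_{0} + v_{7} = 0  →  sig = (2; —)
  {4,6}:  v_{4} + v_{6} = v_{1}  →  sig = (2; 1)
  {0,2}:  v_{0} + v_{2} = v_{1} + v_{8}  →  sig = (2; 1,1)
  {2,3,5}:  v_{2} + v_{3} + v_{5} = 0  →  sig = (3; —)
  {1,7,8}:  v_{1} + v_{7} + v_{8} = v_{2}  →  sig = (3; 1)
  {1,3,5,8}:  v_{1} + v_{3} + v_{5} + v_{8} = v_{0}  →  sig = (4; 1)

Hence PRS(X_Σ) =
{ (2; —),  (2; 1),  (2; 1,1),  (3; —),  (3; 1),  (4; 1) }


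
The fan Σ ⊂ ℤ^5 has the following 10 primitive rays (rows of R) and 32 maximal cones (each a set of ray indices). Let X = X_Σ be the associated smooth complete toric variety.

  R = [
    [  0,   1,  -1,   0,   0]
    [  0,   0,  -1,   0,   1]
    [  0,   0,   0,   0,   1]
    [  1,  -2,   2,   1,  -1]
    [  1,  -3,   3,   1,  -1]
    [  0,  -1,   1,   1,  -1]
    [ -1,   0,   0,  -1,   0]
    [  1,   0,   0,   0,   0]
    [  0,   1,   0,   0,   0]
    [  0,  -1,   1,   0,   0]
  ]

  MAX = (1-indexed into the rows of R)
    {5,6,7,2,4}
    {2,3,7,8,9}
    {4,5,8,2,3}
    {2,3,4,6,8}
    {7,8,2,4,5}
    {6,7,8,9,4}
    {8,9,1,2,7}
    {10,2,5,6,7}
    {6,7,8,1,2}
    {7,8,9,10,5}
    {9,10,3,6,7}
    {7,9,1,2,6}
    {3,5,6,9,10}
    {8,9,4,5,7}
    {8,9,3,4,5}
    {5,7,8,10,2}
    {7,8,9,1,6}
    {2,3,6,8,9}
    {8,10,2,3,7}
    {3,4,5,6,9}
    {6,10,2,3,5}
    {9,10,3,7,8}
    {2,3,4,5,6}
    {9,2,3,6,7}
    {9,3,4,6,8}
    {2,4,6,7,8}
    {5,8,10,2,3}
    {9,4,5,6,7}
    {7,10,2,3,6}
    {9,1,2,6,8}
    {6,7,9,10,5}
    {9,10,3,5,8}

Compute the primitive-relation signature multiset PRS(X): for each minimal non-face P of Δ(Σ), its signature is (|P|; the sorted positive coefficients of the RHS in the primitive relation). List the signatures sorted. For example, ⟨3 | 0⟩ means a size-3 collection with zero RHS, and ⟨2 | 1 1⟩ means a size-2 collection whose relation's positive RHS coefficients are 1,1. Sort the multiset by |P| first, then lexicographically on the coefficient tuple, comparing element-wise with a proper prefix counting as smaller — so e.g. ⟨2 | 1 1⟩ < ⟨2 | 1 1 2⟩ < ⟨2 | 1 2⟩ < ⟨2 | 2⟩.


Primitive collections (14):

  {1,10}:  v_{1} + v_{10} = 0 ; sig = ⟨2 | 0⟩
  {1,5}:  v_{1} + v_{5} = v_{4} ; sig = ⟨2 | 1⟩
  {4,10}:  v_{4} + v_{10} = v_{5} ; sig = ⟨2 | 1⟩
  {1,3}:  v_{1} + v_{3} = v_{2} + v_{9} ; sig = ⟨2 | 1 1⟩
  {1,4}:  v_{1} + v_{4} = v_{6} + v_{8} ; sig = ⟨2 | 1 1⟩
  {2,9,10}:  v_{2} + v_{9} + v_{10} = v_{3} ; sig = ⟨3 | 1⟩
  {6,8,10}:  v_{6} + v_{8} + v_{10} = v_{4} ; sig = ⟨3 | 1⟩
  {2,5,9}:  v_{2} + v_{5} + v_{9} = v_{3} + v_{4} ; sig = ⟨3 | 1 1⟩
  {2,4,9}:  v_{2} + v_{4} + v_{9} = v_{3} + v_{6} + v_{8} ; sig = ⟨3 | 1 1 1⟩
  {3,4,7}:  v_{3} + v_{4} + v_{7} = 2·v_{10} ; sig = ⟨3 | 2⟩
  {5,6,8}:  v_{5} + v_{6} + v_{8} = 2·v_{4} ; sig = ⟨3 | 2⟩
  {3,5,7}:  v_{3} + v_{5} + v_{7} = 3·v_{10} ; sig = ⟨3 | 3⟩
  {3,6,7,8}:  v_{3} + v_{6} + v_{7} + v_{8} = v_{10} ; sig = ⟨4 | 1⟩
  {2,6,7,8,9}:  v_{2} + v_{6} + v_{7} + v_{8} + v_{9} = 0 ; sig = ⟨5 | 0⟩

so the primitive-relation signature multiset is
{ ⟨2 | 0⟩,  ⟨2 | 1⟩ ×2,  ⟨2 | 1 1⟩ ×2,  ⟨3 | 1⟩ ×2,  ⟨3 | 1 1⟩,  ⟨3 | 1 1 1⟩,  ⟨3 | 2⟩ ×2,  ⟨3 | 3⟩,  ⟨4 | 1⟩,  ⟨5 | 0⟩ }


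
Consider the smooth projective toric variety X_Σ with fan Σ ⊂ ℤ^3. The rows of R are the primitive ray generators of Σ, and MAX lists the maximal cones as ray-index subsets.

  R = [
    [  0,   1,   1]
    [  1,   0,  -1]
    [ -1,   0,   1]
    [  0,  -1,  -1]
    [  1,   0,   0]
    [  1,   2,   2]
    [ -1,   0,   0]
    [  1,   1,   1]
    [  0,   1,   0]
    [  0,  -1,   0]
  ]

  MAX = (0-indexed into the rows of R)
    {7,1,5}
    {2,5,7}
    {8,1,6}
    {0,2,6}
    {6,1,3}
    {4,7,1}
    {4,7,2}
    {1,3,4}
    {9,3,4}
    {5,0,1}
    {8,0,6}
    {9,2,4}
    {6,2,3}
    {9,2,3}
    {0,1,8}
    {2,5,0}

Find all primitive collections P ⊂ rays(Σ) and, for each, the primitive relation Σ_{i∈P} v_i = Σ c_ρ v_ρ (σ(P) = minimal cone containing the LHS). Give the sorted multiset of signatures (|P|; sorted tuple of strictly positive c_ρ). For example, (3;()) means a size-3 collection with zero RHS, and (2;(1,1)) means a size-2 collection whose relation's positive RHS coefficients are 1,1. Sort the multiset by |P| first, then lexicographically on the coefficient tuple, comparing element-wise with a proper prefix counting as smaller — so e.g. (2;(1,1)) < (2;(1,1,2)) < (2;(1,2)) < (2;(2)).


|primitive collections| = 23. Relations:

  {0,3}:  v_{0} + v_{3} = 0  ⇒ sig = (2;())
  {1,2}:  v_{1} + v_{2} = 0  ⇒ sig = (2;())
  {4,6}:  v_{4} + v_{6} = 0  ⇒ sig = (2;())
  {8,9}:  v_{8} + v_{9} = 0  ⇒ sig = (2;())
  {0,4}:  v_{0} + v_{4} = v_{7}  ⇒ sig = (2;(1))
  {0,7}:  v_{0} + v_{7} = v_{5}  ⇒ sig = (2;(1))
  {3,5}:  v_{3} + v_{5} = v_{7}  ⇒ sig = (2;(1))
  {3,7}:  v_{3} + v_{7} = v_{4}  ⇒ sig = (2;(1))
  {6,7}:  v_{6} + v_{7} = v_{0}  ⇒ sig = (2;(1))
  {0,9}:  v_{0} + v_{9} = v_{2} + v_{4}  ⇒ sig = (2;(1,1))
  {1,9}:  v_{1} + v_{9} = v_{3} + v_{4}  ⇒ sig = (2;(1,1))
  {2,8}:  v_{2} + v_{8} = v_{0} + v_{6}  ⇒ sig = (2;(1,1))
  {3,8}:  v_{3} + v_{8} = v_{1} + v_{6}  ⇒ sig = (2;(1,1))
  {4,8}:  v_{4} + v_{8} = v_{0} + v_{1}  ⇒ sig = (2;(1,1))
  {6,9}:  v_{6} + v_{9} = v_{2} + v_{3}  ⇒ sig = (2;(1,1))
  {5,9}:  v_{5} + v_{9} = v_{2} + v_{4} + v_{7}  ⇒ sig = (2;(1,1,1))
  {7,8}:  v_{7} + v_{8} = 2·v_{0} + v_{1}  ⇒ sig = (2;(1,2))
  {7,9}:  v_{7} + v_{9} = v_{2} + 2·v_{4}  ⇒ sig = (2;(1,2))
  {5,8}:  v_{5} + v_{8} = 3·v_{0} + v_{1}  ⇒ sig = (2;(1,3))
  {4,5}:  v_{4} + v_{5} = 2·v_{7}  ⇒ sig = (2;(2))
  {5,6}:  v_{5} + v_{6} = 2·v_{0}  ⇒ sig = (2;(2))
  {0,1,6}:  v_{0} + v_{1} + v_{6} = v_{8}  ⇒ sig = (3;(1))
  {2,3,4}:  v_{2} + v_{3} + v_{4} = v_{9}  ⇒ sig = (3;(1))

so the primitive-relation signature multiset is
    |P|=2: 21 collections, coeffs (), (), (), (), (1), (1), (1), (1), (1), (1,1), (1,1), (1,1), (1,1), (1,1), (1,1), (1,1,1), (1,2), (1,2), (1,3), (2), (2)
    |P|=3: 2 collections, coeffs (1), (1)


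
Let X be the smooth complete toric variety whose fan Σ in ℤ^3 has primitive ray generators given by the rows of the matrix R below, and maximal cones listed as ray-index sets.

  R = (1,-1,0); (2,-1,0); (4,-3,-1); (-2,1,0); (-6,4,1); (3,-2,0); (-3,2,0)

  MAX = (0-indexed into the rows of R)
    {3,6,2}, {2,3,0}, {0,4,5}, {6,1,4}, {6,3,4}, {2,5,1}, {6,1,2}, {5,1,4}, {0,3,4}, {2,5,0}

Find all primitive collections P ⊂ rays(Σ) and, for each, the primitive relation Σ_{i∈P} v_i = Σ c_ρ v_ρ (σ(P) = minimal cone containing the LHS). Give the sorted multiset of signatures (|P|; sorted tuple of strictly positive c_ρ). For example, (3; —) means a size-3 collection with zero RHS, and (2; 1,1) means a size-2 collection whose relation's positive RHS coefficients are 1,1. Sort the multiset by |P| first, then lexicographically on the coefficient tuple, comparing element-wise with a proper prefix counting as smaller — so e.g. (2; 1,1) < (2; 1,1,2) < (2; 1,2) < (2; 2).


Minimal non-faces — 6 found among 7 rays, 10 max cones:

  • {1,3}:  v_{1} + v_{3} = 0  ⇒ sig = (2; —)
  • {5,6}:  v_{5} + v_{6} = 0  ⇒ sig = (2; —)
  • {0,1}:  v_{0} + v_{1} = v_{5}  ⇒ sig = (2; 1)
  • {0,6}:  v_{0} + v_{6} = v_{3}  ⇒ sig = (2; 1)
  • {2,4}:  v_{2} + v_{4} = v_{3}  ⇒ sig = (2; 1)
  • {3,5}:  v_{3} + v_{5} = v_{0}  ⇒ sig = (2; 1)

Hence PRS(X_Σ) =
[(2; —), (2; —), (2; 1), (2; 1), (2; 1), (2; 1)]


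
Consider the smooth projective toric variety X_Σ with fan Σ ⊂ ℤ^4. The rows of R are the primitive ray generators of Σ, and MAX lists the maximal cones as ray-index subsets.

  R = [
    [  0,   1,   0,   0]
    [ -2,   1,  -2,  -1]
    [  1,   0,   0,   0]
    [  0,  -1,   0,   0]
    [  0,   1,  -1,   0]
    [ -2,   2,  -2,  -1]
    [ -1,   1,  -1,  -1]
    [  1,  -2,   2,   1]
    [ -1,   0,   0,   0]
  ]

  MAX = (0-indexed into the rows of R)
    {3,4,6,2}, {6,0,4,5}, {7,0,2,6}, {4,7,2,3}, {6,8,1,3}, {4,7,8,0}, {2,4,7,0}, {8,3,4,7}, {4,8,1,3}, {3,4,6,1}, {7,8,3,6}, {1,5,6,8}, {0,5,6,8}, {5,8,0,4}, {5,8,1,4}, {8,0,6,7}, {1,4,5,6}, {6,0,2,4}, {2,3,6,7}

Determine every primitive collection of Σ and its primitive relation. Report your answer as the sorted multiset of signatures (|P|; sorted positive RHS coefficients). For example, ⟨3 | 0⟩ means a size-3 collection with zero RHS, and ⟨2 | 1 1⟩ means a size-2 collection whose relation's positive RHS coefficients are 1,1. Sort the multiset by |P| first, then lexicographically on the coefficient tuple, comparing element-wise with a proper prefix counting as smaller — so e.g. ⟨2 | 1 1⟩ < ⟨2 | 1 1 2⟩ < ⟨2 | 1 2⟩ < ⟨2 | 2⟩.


|primitive collections| = 10. Relations:

  {0,3}:  v_{0} + v_{3} = 0 ; sig = ⟨2 | 0⟩
  {2,8}:  v_{2} + v_{8} = 0 ; sig = ⟨2 | 0⟩
  {0,1}:  v_{0} + v_{1} = v_{5} ; sig = ⟨2 | 1⟩
  {3,5}:  v_{3} + v_{5} = v_{1} ; sig = ⟨2 | 1⟩
  {5,7}:  v_{5} + v_{7} = v_{8} ; sig = ⟨2 | 1⟩
  {1,7}:  v_{1} + v_{7} = v_{3} + v_{8} ; sig = ⟨2 | 1 1⟩
  {2,5}:  v_{2} + v_{5} = v_{4} + v_{6} ; sig = ⟨2 | 1 1⟩
  {1,2}:  v_{1} + v_{2} = v_{3} + v_{4} + v_{6} ; sig = ⟨2 | 1 1 1⟩
  {4,6,7}:  v_{4} + v_{6} + v_{7} = 0 ; sig = ⟨3 | 0⟩
  {4,6,8}:  v_{4} + v_{6} + v_{8} = v_{5} ; sig = ⟨3 | 1⟩

Hence PRS(X_Σ) =
    ⟨2 | 0⟩
    ⟨2 | 0⟩
    ⟨2 | 1⟩
    ⟨2 | 1⟩
    ⟨2 | 1⟩
    ⟨2 | 1 1⟩
    ⟨2 | 1 1⟩
    ⟨2 | 1 1 1⟩
    ⟨3 | 0⟩
    ⟨3 | 1⟩


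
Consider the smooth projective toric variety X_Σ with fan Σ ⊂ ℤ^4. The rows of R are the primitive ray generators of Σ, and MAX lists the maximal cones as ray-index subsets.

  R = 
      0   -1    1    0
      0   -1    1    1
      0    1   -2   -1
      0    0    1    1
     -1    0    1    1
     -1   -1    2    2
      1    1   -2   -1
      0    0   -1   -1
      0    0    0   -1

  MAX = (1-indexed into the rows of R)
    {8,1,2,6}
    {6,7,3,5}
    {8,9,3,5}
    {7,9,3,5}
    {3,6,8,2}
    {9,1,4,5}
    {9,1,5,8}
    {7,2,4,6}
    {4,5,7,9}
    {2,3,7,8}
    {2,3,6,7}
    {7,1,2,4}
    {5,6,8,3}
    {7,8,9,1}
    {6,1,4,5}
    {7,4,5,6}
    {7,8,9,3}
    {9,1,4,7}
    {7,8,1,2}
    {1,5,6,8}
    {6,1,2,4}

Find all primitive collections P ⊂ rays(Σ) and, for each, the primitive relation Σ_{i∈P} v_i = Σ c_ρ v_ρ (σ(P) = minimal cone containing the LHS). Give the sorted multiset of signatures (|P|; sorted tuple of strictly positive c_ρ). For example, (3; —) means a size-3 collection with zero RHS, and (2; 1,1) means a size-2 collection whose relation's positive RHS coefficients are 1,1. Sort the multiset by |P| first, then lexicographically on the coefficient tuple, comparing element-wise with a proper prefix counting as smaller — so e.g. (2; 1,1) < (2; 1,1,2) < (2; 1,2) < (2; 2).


Primitive collections (10):

  • {4,8}:  v_{4} + v_{8} = 0  →  sig = (2; —)
  • {1,3}:  v_{1} + v_{3} = v_{8}  →  sig = (2; 1)
  • {2,5}:  v_{2} + v_{5} = v_{6}  →  sig = (2; 1)
  • {2,9}:  v_{2} + v_{9} = v_{1}  →  sig = (2; 1)
  • {3,4}:  v_{3} + v_{4} = v_{5} + v_{7}  →  sig = (2; 1,1)
  • {6,9}:  v_{6} + v_{9} = v_{1} + v_{5}  →  sig = (2; 1,1)
  • {1,5,7}:  v_{1} + v_{5} + v_{7} = 0  →  sig = (3; —)
  • {1,6,7}:  v_{1} + v_{6} + v_{7} = v_{2}  →  sig = (3; 1)
  • {5,7,8}:  v_{5} + v_{7} + v_{8} = v_{3}  →  sig = (3; 1)
  • {6,7,8}:  v_{6} + v_{7} + v_{8} = v_{2} + v_{3}  →  sig = (3; 1,1)

Sorted signature multiset PRS(X):
[(2; —), (2; 1), (2; 1), (2; 1), (2; 1,1), (2; 1,1), (3; —), (3; 1), (3; 1), (3; 1,1)]


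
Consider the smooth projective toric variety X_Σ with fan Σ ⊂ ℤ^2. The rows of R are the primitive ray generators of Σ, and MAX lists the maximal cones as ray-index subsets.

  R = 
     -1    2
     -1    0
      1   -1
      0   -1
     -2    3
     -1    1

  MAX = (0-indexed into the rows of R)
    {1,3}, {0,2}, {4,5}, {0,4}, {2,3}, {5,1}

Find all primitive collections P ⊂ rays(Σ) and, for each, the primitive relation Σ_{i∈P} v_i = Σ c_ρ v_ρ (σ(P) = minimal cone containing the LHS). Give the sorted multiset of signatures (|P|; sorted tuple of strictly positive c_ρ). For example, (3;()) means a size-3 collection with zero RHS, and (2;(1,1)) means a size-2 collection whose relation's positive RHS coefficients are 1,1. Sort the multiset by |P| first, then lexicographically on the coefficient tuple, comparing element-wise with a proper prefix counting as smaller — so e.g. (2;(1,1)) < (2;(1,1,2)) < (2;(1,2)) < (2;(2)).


Primitive collections (9):

  P={2,5}:  v_{2} + v_{5} = 0 — sig = (2;())
  P={0,3}:  v_{0} + v_{3} = v_{5} — sig = (2;(1))
  P={0,5}:  v_{0} + v_{5} = v_{4} — sig = (2;(1))
  P={1,2}:  v_{1} + v_{2} = v_{3} — sig = (2;(1))
  P={2,4}:  v_{2} + v_{4} = v_{0} — sig = (2;(1))
  P={3,5}:  v_{3} + v_{5} = v_{1} — sig = (2;(1))
  P={0,1}:  v_{0} + v_{1} = 2·v_{5} — sig = (2;(2))
  P={3,4}:  v_{3} + v_{4} = 2·v_{5} — sig = (2;(2))
  P={1,4}:  v_{1} + v_{4} = 3·v_{5} — sig = (2;(3))

so the primitive-relation signature multiset is
    |P|=2: 9 collections, coeffs (), (1), (1), (1), (1), (1), (2), (2), (3)


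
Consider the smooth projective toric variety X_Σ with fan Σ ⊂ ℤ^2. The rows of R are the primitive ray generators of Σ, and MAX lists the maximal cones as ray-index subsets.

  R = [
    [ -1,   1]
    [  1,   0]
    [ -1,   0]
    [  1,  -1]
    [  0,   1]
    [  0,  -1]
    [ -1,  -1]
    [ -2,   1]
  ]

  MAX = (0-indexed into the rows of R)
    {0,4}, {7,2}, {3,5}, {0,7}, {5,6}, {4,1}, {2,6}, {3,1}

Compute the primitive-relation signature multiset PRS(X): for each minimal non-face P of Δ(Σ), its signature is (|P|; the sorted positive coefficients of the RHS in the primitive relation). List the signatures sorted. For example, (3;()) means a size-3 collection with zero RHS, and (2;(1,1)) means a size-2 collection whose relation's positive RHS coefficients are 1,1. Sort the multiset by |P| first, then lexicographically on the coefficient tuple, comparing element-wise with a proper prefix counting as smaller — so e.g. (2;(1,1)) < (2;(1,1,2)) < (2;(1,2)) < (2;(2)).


20 minimal non-faces of Δ(Σ) (on 8 rays):

  P = {0,3}:  v_{0} + v_{3} = 0 — sig = (2;())
  P = {1,2}:  v_{1} + v_{2} = 0 — sig = (2;())
  P = {4,5}:  v_{4} + v_{5} = 0 — sig = (2;())
  P = {0,1}:  v_{0} + v_{1} = v_{4} — sig = (2;(1))
  P = {0,2}:  v_{0} + v_{2} = v_{7} — sig = (2;(1))
  P = {0,5}:  v_{0} + v_{5} = v_{2} — sig = (2;(1))
  P = {1,5}:  v_{1} + v_{5} = v_{3} — sig = (2;(1))
  P = {1,6}:  v_{1} + v_{6} = v_{5} — sig = (2;(1))
  P = {1,7}:  v_{1} + v_{7} = v_{0} — sig = (2;(1))
  P = {2,3}:  v_{2} + v_{3} = v_{5} — sig = (2;(1))
  P = {2,4}:  v_{2} + v_{4} = v_{0} — sig = (2;(1))
  P = {2,5}:  v_{2} + v_{5} = v_{6} — sig = (2;(1))
  P = {3,4}:  v_{3} + v_{4} = v_{1} — sig = (2;(1))
  P = {3,7}:  v_{3} + v_{7} = v_{2} — sig = (2;(1))
  P = {4,6}:  v_{4} + v_{6} = v_{2} — sig = (2;(1))
  P = {0,6}:  v_{0} + v_{6} = 2·v_{2} — sig = (2;(2))
  P = {3,6}:  v_{3} + v_{6} = 2·v_{5} — sig = (2;(2))
  P = {4,7}:  v_{4} + v_{7} = 2·v_{0} — sig = (2;(2))
  P = {5,7}:  v_{5} + v_{7} = 2·v_{2} — sig = (2;(2))
  P = {6,7}:  v_{6} + v_{7} = 3·v_{2} — sig = (2;(3))

so the primitive-relation signature multiset is
{ (2;()) ×3,  (2;(1)) ×12,  (2;(2)) ×4,  (2;(3)) }


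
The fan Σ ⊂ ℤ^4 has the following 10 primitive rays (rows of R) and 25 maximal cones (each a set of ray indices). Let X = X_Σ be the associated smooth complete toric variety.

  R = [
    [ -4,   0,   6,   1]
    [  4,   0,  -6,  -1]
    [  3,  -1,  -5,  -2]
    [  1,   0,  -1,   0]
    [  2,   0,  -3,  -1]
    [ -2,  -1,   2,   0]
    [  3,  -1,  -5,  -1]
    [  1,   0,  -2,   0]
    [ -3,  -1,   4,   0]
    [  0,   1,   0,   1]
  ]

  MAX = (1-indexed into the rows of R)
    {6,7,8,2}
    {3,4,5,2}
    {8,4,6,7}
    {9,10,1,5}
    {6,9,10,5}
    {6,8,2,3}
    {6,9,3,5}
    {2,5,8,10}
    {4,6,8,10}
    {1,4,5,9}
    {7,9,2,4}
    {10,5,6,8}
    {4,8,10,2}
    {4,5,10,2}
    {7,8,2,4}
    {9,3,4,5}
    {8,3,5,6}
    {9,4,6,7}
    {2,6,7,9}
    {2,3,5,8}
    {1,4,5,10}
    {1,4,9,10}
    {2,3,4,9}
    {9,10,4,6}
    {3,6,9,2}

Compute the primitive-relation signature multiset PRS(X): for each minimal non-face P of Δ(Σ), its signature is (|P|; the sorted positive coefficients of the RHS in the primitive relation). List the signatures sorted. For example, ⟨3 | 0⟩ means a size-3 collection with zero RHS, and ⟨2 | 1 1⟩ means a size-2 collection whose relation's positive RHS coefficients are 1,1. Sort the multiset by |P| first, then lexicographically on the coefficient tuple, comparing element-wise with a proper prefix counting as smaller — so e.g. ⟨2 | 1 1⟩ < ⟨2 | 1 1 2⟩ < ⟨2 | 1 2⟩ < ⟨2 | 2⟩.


|primitive collections| = 20. Relations:

  {1,2}:  v_{1} + v_{2} = 0 — sig = ⟨2 | 0⟩
  {8,9}:  v_{8} + v_{9} = v_{6} — sig = ⟨2 | 1⟩
  {1,3}:  v_{1} + v_{3} = v_{5} + v_{9} — sig = ⟨2 | 1 1⟩
  {1,7}:  v_{1} + v_{7} = v_{4} + v_{6} — sig = ⟨2 | 1 1⟩
  {1,8}:  v_{1} + v_{8} = v_{9} + v_{10} — sig = ⟨2 | 1 1⟩
  {3,10}:  v_{3} + v_{10} = v_{5} + v_{8} — sig = ⟨2 | 1 1⟩
  {1,6}:  v_{1} + v_{6} = 2·v_{9} + v_{10} — sig = ⟨2 | 1 2⟩
  {5,7}:  v_{5} + v_{7} = 2·v_{2} + v_{9} — sig = ⟨2 | 1 2⟩
  {7,10}:  v_{7} + v_{10} = v_{4} + 2·v_{8} — sig = ⟨2 | 1 2⟩
  {3,7}:  v_{3} + v_{7} = 3·v_{2} + 2·v_{9} — sig = ⟨2 | 2 3⟩
  {2,4,6}:  v_{2} + v_{4} + v_{6} = v_{7} — sig = ⟨3 | 1⟩
  {2,5,9}:  v_{2} + v_{5} + v_{9} = v_{3} — sig = ⟨3 | 1⟩
  {2,9,10}:  v_{2} + v_{9} + v_{10} = v_{8} — sig = ⟨3 | 1⟩
  {4,5,8}:  v_{4} + v_{5} + v_{8} = v_{2} — sig = ⟨3 | 1⟩
  {2,5,6}:  v_{2} + v_{5} + v_{6} = v_{3} + v_{8} — sig = ⟨3 | 1 1⟩
  {4,5,6}:  v_{4} + v_{5} + v_{6} = v_{2} + v_{9} — sig = ⟨3 | 1 1⟩
  {3,4,8}:  v_{3} + v_{4} + v_{8} = 2·v_{2} + v_{9} — sig = ⟨3 | 1 2⟩
  {2,6,10}:  v_{2} + v_{6} + v_{10} = 2·v_{8} — sig = ⟨3 | 2⟩
  {3,4,6}:  v_{3} + v_{4} + v_{6} = 2·v_{2} + 2·v_{9} — sig = ⟨3 | 2 2⟩
  {4,5,9,10}:  v_{4} + v_{5} + v_{9} + v_{10} = 0 — sig = ⟨4 | 0⟩

so the primitive-relation signature multiset is
    |P|=2: 10 collections, coeffs (), (1), (1,1), (1,1), (1,1), (1,1), (1,2), (1,2), (1,2), (2,3)
    |P|=3: 9 collections, coeffs (1), (1), (1), (1), (1,1), (1,1), (1,2), (2), (2,2)
    |P|=4: 1 collection, coeffs ()
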